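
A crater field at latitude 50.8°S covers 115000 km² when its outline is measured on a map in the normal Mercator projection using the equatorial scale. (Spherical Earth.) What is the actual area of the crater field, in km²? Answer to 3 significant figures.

Mercator is conformal, so the point scale is isotropic: h = k = sec φ = 1/cos φ.
Areal scale = k² = sec²φ = 1/cos²(50.8°) = 1/0.6320² = 2.503.
True area = apparent / (areal scale) = 115000 / 2.503 ≈ 45900 km².

45900 km²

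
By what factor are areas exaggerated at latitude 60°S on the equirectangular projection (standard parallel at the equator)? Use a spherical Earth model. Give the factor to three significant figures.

In the plate carrée (x = Rλ, y = Rφ), meridians are true-scale (h = 1) and parallels are stretched by k = sec φ.
Areal scale = h·k = 1 × sec φ; at 60°, h = 1.000, k = 2.000, so h·k = 2.000.

2.00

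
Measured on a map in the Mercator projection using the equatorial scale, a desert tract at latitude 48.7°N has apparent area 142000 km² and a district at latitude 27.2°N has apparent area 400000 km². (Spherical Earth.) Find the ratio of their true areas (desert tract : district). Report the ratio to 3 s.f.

On Mercator the areal scale is sec²φ, so true area = apparent × cos²φ.
True area of desert tract: 142000 × cos²(48.7°) = 142000 × 0.4356 = 61860 km².
True area of district: 400000 × cos²(27.2°) = 400000 × 0.7911 = 316400 km².
Ratio = 61860 / 316400 ≈ 0.195.

0.195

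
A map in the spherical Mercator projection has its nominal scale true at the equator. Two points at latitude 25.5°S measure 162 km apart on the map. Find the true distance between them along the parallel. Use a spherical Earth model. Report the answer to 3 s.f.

146 km

For Mercator, h = k = sec φ (a conformal cylindrical projection has a single point scale, 1/cos φ).
Along the parallel at 25.5°, map distances are exaggerated by k = sec 25.5° = 1.108.
True distance = 162 / 1.108 = 162 × cos 25.5° ≈ 146 km.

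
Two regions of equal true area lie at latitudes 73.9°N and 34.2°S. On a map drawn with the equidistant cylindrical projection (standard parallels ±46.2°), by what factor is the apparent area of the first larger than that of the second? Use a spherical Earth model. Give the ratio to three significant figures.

2.98

In the equirectangular projection with standard parallel φ₀ = 46.2° (x = Rλ cos φ₀, y = Rφ), meridians are true-scale (h = 1) and the parallel scale is k = cos φ₀ / cos φ.
Areal scale at 73.9°: h·k = 1.000 × 2.496 = 2.496.
Areal scale at 34.2°: h·k = 1.000 × 0.8369 = 0.8369.
Ratio = 2.496/0.8369 ≈ 2.98.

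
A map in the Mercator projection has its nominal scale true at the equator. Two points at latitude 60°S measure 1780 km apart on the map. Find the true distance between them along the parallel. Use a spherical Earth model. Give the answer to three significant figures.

890 km

The Mercator projection is conformal; its linear scale factor is the same in every direction and equals sec φ = 1/cos φ.
Along the parallel at 60°, map distances are exaggerated by k = sec 60° = 2.000.
True distance = 1780 / 2.000 = 1780 × cos 60° ≈ 890 km.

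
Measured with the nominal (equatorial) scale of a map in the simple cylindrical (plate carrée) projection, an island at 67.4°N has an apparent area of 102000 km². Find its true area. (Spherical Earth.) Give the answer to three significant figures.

39200 km²

For the equirectangular projection with φ₀ = 0 (plate carrée), h = 1 along meridians and k = sec φ along parallels.
Areal scale = h·k = 1 × sec φ; at 67.4°, h = 1.000, k = 2.602, so h·k = 2.602.
True area = apparent / (areal scale) = 102000 / 2.602 ≈ 39200 km².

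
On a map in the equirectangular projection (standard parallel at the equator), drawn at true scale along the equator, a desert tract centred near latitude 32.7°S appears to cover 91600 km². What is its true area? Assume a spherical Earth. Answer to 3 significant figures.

For the equirectangular projection with φ₀ = 0 (plate carrée), h = 1 along meridians and k = sec φ along parallels.
Areal scale = h·k = 1 × sec φ; at 32.7°, h = 1.000, k = 1.188, so h·k = 1.188.
True area = apparent / (areal scale) = 91600 / 1.188 ≈ 77100 km².

77100 km²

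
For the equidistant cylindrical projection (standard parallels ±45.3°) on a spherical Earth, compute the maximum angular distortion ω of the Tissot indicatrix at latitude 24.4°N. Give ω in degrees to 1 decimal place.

14.8°

With standard parallel φ₀ = 45.3°, the equirectangular projection gives x = Rλ cos φ₀, y = Rφ, so h = 1 and k = cos 45.3° / cos φ.
At 24.4°: h = 1.000, k = 0.7724; principal scales a = 1.000, b = 0.7724.
sin(ω/2) = (a − b)/(a + b) = 0.2276/1.772 = 0.1284, so ω = 2 arcsin(0.1284) ≈ 14.8°.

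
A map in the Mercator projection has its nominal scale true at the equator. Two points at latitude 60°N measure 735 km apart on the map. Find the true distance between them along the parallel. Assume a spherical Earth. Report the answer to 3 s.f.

368 km

Mercator is conformal, so the point scale is isotropic: h = k = sec φ = 1/cos φ.
Along the parallel at 60°, map distances are exaggerated by k = sec 60° = 2.000.
True distance = 735 / 2.000 = 735 × cos 60° ≈ 368 km.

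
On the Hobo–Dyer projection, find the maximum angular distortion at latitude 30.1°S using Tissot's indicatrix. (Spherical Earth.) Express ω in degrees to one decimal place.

Hobo–Dyer is a cylindrical equal-area projection with standard parallels at ±37.5°. A cylindrical equal-area projection with standard parallel φ₀ has meridian scale h = cos φ / cos φ₀ and parallel scale k = cos φ₀ / cos φ (so areas are preserved, h·k = 1).
At 30.1°: h = 1.090, k = 0.9170; principal scales a = 1.090, b = 0.9170.
sin(ω/2) = (a − b)/(a + b) = 0.1735/2.008 = 0.08642, so ω = 2 arcsin(0.08642) ≈ 9.9°.

9.9°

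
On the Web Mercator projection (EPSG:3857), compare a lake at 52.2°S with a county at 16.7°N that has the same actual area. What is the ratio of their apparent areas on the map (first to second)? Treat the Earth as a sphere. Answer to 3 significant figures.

2.44

On Mercator, area is exaggerated by sec²φ = 1/cos²φ.
At 52.2°: sec²(52.2°) = 1/0.6129² = 2.662.
At 16.7°: sec²(16.7°) = 1/0.9578² = 1.090.
Ratio = 2.662/1.090 = cos²(16.7°)/cos²(52.2°) ≈ 2.44.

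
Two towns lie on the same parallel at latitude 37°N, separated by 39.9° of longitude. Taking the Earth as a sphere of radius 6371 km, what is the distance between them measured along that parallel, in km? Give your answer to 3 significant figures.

Arc length along a parallel = R cos φ · Δλ (with Δλ in radians).
= 6371 × cos 37° × (39.9° × π/180) = 6371 × 0.7986 × 0.6964 ≈ 3540 km.

3540 km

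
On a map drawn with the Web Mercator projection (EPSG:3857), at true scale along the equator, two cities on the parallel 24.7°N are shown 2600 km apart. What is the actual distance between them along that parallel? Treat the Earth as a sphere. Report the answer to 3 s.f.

2360 km

The Mercator projection is conformal; its linear scale factor is the same in every direction and equals sec φ = 1/cos φ.
Along the parallel at 24.7°, map distances are exaggerated by k = sec 24.7° = 1.101.
True distance = 2600 / 1.101 = 2600 × cos 24.7° ≈ 2360 km.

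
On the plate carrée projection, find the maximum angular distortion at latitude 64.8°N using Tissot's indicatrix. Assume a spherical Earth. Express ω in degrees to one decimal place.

For the equirectangular projection with φ₀ = 0 (plate carrée), h = 1 along meridians and k = sec φ along parallels.
At 64.8°: h = 1.000, k = 2.349; principal scales a = 2.349, b = 1.000.
sin(ω/2) = (a − b)/(a + b) = 1.349/3.349 = 0.4027, so ω = 2 arcsin(0.4027) ≈ 47.5°.

47.5°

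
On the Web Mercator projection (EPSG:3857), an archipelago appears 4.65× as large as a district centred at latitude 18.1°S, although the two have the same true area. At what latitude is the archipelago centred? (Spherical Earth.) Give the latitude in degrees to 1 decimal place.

On Mercator, (apparent₁)/(apparent₂) = sec²φ₁ / sec²φ₂ when true areas are equal.
cos²φ₂ / cos²φ₁ = 4.65  ⇒  cos φ₁ = cos 18.1° / √4.65 = 0.9505/2.156 = 0.4408.
φ₁ = arccos(0.4408) ≈ 63.8°.

63.8°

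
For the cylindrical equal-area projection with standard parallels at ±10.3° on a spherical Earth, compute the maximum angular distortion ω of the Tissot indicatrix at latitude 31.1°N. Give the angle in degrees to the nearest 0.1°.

15.9°

A cylindrical equal-area projection with standard parallel φ₀ has meridian scale h = cos φ / cos φ₀ and parallel scale k = cos φ₀ / cos φ (so areas are preserved, h·k = 1).
At 31.1°: h = 0.8703, k = 1.149; principal scales a = 1.149, b = 0.8703.
sin(ω/2) = (a − b)/(a + b) = 0.2787/2.019 = 0.1380, so ω = 2 arcsin(0.1380) ≈ 15.9°.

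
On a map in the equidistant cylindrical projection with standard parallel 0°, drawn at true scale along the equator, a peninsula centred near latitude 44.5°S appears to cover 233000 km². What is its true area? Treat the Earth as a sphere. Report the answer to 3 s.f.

166000 km²

For the equirectangular projection with φ₀ = 0 (plate carrée), h = 1 along meridians and k = sec φ along parallels.
Areal scale = h·k = 1 × sec φ; at 44.5°, h = 1.000, k = 1.402, so h·k = 1.402.
True area = apparent / (areal scale) = 233000 / 1.402 ≈ 166000 km².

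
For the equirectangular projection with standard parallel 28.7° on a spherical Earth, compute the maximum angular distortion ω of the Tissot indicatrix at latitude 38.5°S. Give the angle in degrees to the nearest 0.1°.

6.5°

With standard parallel φ₀ = 28.7°, the equirectangular projection gives x = Rλ cos φ₀, y = Rφ, so h = 1 and k = cos 28.7° / cos φ.
At 38.5°: h = 1.000, k = 1.121; principal scales a = 1.121, b = 1.000.
sin(ω/2) = (a − b)/(a + b) = 0.1208/2.121 = 0.05696, so ω = 2 arcsin(0.05696) ≈ 6.5°.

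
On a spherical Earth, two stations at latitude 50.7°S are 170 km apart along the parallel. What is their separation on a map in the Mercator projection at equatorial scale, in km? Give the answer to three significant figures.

268 km

The Mercator projection is conformal; its linear scale factor is the same in every direction and equals sec φ = 1/cos φ.
Along the parallel, k = sec 50.7° = 1/0.6334 = 1.579.
Map distance = 170 × 1.579 ≈ 268 km.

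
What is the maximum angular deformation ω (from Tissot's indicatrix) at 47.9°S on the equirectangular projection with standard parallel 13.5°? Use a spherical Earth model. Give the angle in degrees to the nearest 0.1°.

21.2°

With standard parallel φ₀ = 13.5°, the equirectangular projection gives x = Rλ cos φ₀, y = Rφ, so h = 1 and k = cos 13.5° / cos φ.
At 47.9°: h = 1.000, k = 1.450; principal scales a = 1.450, b = 1.000.
sin(ω/2) = (a − b)/(a + b) = 0.4504/2.450 = 0.1838, so ω = 2 arcsin(0.1838) ≈ 21.2°.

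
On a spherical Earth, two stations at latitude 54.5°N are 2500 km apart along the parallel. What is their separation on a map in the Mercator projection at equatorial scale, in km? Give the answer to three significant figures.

4310 km

The Mercator projection is conformal; its linear scale factor is the same in every direction and equals sec φ = 1/cos φ.
Along the parallel, k = sec 54.5° = 1/0.5807 = 1.722.
Map distance = 2500 × 1.722 ≈ 4310 km.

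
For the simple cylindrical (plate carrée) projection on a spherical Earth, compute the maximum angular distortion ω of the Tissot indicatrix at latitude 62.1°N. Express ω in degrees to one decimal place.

For the equirectangular projection with φ₀ = 0 (plate carrée), h = 1 along meridians and k = sec φ along parallels.
At 62.1°: h = 1.000, k = 2.137; principal scales a = 2.137, b = 1.000.
sin(ω/2) = (a − b)/(a + b) = 1.137/3.137 = 0.3625, so ω = 2 arcsin(0.3625) ≈ 42.5°.

42.5°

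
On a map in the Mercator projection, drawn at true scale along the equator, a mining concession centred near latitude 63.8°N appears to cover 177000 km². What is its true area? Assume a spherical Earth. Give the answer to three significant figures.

34500 km²

Mercator is conformal, so the point scale is isotropic: h = k = sec φ = 1/cos φ.
Areal scale = k² = sec²φ = 1/cos²(63.8°) = 1/0.4415² = 5.130.
True area = apparent / (areal scale) = 177000 / 5.130 ≈ 34500 km².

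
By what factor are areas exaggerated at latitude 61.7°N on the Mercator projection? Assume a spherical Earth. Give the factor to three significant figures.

The Mercator projection is conformal; its linear scale factor is the same in every direction and equals sec φ = 1/cos φ.
Areal scale = k² = sec²φ = 1/cos²(61.7°) = 1/0.4741² = 4.449.

4.45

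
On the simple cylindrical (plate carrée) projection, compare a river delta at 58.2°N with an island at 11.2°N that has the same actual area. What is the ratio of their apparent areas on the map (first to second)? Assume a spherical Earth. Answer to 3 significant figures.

For the equirectangular projection with φ₀ = 0 (plate carrée), h = 1 along meridians and k = sec φ along parallels.
Areal scale at 58.2°: h·k = 1.000 × 1.898 = 1.898.
Areal scale at 11.2°: h·k = 1.000 × 1.019 = 1.019.
Ratio = 1.898/1.019 ≈ 1.86.

1.86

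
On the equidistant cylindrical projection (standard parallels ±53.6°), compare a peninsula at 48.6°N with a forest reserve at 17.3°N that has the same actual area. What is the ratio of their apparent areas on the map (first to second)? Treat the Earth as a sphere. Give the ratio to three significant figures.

1.44

In the equirectangular projection with standard parallel φ₀ = 53.6° (x = Rλ cos φ₀, y = Rφ), meridians are true-scale (h = 1) and the parallel scale is k = cos φ₀ / cos φ.
Areal scale at 48.6°: h·k = 1.000 × 0.8973 = 0.8973.
Areal scale at 17.3°: h·k = 1.000 × 0.6215 = 0.6215.
Ratio = 0.8973/0.6215 ≈ 1.44.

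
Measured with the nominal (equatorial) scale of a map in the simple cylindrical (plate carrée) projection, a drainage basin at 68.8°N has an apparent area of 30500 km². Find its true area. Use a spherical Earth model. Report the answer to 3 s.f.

11000 km²

In the plate carrée (x = Rλ, y = Rφ), meridians are true-scale (h = 1) and parallels are stretched by k = sec φ.
Areal scale = h·k = 1 × sec φ; at 68.8°, h = 1.000, k = 2.765, so h·k = 2.765.
True area = apparent / (areal scale) = 30500 / 2.765 ≈ 11000 km².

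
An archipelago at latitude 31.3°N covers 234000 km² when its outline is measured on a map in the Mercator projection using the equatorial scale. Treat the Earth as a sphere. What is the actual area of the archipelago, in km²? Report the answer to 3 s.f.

For Mercator, h = k = sec φ (a conformal cylindrical projection has a single point scale, 1/cos φ).
Areal scale = k² = sec²φ = 1/cos²(31.3°) = 1/0.8545² = 1.370.
True area = apparent / (areal scale) = 234000 / 1.370 ≈ 171000 km².

171000 km²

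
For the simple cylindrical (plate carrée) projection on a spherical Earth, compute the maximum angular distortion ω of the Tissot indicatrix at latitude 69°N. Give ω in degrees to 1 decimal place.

For the equirectangular projection with φ₀ = 0 (plate carrée), h = 1 along meridians and k = sec φ along parallels.
At 69°: h = 1.000, k = 2.790; principal scales a = 2.790, b = 1.000.
sin(ω/2) = (a − b)/(a + b) = 1.790/3.790 = 0.4724, so ω = 2 arcsin(0.4724) ≈ 56.4°.

56.4°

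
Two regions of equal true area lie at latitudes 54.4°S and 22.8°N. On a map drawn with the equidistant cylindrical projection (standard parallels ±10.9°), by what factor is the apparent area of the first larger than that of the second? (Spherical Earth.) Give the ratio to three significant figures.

1.58

In the equirectangular projection with standard parallel φ₀ = 10.9° (x = Rλ cos φ₀, y = Rφ), meridians are true-scale (h = 1) and the parallel scale is k = cos φ₀ / cos φ.
Areal scale at 54.4°: h·k = 1.000 × 1.687 = 1.687.
Areal scale at 22.8°: h·k = 1.000 × 1.065 = 1.065.
Ratio = 1.687/1.065 ≈ 1.58.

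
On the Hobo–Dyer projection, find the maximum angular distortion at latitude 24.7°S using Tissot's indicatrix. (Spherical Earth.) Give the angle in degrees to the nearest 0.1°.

15.5°

The Hobo–Dyer projection is cylindrical equal-area with φ₀ = 37.5°. A cylindrical equal-area projection with standard parallel φ₀ has meridian scale h = cos φ / cos φ₀ and parallel scale k = cos φ₀ / cos φ (so areas are preserved, h·k = 1).
At 24.7°: h = 1.145, k = 0.8732; principal scales a = 1.145, b = 0.8732.
sin(ω/2) = (a − b)/(a + b) = 0.2719/2.018 = 0.1347, so ω = 2 arcsin(0.1347) ≈ 15.5°.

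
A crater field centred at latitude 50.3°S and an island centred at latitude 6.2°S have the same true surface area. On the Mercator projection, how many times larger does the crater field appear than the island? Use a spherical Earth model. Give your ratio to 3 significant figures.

2.42

Mercator is conformal with k = sec φ, so areal scale = k² = sec²φ.
At 50.3°: sec²(50.3°) = 1/0.6388² = 2.451.
At 6.2°: sec²(6.2°) = 1/0.9942² = 1.012.
Ratio = 2.451/1.012 = cos²(6.2°)/cos²(50.3°) ≈ 2.42.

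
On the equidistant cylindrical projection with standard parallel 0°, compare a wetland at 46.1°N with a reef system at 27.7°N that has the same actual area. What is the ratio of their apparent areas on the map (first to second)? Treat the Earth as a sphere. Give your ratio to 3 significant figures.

1.28

Plate carrée maps x = Rλ, y = Rφ. The meridian scale is h = 1 and the parallel scale is k = 1/cos φ = sec φ.
Areal scale at 46.1°: h·k = 1.000 × 1.442 = 1.442.
Areal scale at 27.7°: h·k = 1.000 × 1.129 = 1.129.
Ratio = 1.442/1.129 ≈ 1.28.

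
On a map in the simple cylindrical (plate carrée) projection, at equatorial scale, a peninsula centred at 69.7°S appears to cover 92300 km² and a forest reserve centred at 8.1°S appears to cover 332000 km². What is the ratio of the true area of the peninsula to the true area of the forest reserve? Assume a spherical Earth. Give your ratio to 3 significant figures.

On the plate carrée, areal scale = h·k = 1 × sec φ, so true area = apparent × cos φ.
True area of peninsula: 92300 × cos(69.7°) = 92300 × 0.3469 = 32020 km².
True area of forest reserve: 332000 × cos(8.1°) = 332000 × 0.9900 = 328700 km².
Ratio = 32020 / 328700 ≈ 0.0974.

0.0974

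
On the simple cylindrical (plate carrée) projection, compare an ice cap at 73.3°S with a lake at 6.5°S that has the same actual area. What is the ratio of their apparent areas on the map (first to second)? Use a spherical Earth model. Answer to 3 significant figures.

3.46

Plate carrée maps x = Rλ, y = Rφ. The meridian scale is h = 1 and the parallel scale is k = 1/cos φ = sec φ.
Areal scale at 73.3°: h·k = 1.000 × 3.480 = 3.480.
Areal scale at 6.5°: h·k = 1.000 × 1.006 = 1.006.
Ratio = 3.480/1.006 ≈ 3.46.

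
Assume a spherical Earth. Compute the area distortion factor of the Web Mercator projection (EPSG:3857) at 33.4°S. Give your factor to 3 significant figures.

1.43

The Mercator projection is conformal; its linear scale factor is the same in every direction and equals sec φ = 1/cos φ.
Areal scale = k² = sec²φ = 1/cos²(33.4°) = 1/0.8348² = 1.435.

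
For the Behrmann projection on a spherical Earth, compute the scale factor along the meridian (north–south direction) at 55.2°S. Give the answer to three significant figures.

Behrmann is a cylindrical equal-area projection with standard parallels at ±30°. Cylindrical equal-area (φ₀ = 30°): h = cos φ / cos 30° along meridians, k = cos 30° / cos φ along parallels; h·k = 1.
h = cos 55.2° / cos 30° = 0.5707/0.8660 = 0.6590.

0.659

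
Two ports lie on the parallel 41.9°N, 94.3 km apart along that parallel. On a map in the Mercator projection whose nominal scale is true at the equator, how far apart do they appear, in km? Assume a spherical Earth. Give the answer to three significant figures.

127 km

For Mercator, h = k = sec φ (a conformal cylindrical projection has a single point scale, 1/cos φ).
Along the parallel, k = sec 41.9° = 1/0.7443 = 1.344.
Map distance = 94.3 × 1.344 ≈ 127 km.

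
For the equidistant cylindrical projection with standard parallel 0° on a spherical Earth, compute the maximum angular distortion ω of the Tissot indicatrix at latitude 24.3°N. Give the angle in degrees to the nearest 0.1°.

5.3°

For the equirectangular projection with φ₀ = 0 (plate carrée), h = 1 along meridians and k = sec φ along parallels.
At 24.3°: h = 1.000, k = 1.097; principal scales a = 1.097, b = 1.000.
sin(ω/2) = (a − b)/(a + b) = 0.09721/2.097 = 0.04635, so ω = 2 arcsin(0.04635) ≈ 5.3°.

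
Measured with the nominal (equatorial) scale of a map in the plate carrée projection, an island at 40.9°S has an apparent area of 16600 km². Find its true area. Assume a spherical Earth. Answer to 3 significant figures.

12500 km²

Plate carrée maps x = Rλ, y = Rφ. The meridian scale is h = 1 and the parallel scale is k = 1/cos φ = sec φ.
Areal scale = h·k = 1 × sec φ; at 40.9°, h = 1.000, k = 1.323, so h·k = 1.323.
True area = apparent / (areal scale) = 16600 / 1.323 ≈ 12500 km².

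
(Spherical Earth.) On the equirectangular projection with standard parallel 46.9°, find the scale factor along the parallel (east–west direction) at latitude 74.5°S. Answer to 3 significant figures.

In the equirectangular projection with standard parallel φ₀ = 46.9° (x = Rλ cos φ₀, y = Rφ), meridians are true-scale (h = 1) and the parallel scale is k = cos φ₀ / cos φ.
k = cos 46.9° / cos 74.5° = 0.6833/0.2672 = 2.557.

2.56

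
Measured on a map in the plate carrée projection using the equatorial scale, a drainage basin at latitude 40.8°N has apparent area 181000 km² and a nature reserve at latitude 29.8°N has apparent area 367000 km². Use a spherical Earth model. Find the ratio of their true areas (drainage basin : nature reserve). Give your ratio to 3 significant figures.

Plate carrée has h = 1 and k = sec φ, giving areal scale sec φ; true area = (apparent area) · cos φ.
True area of drainage basin: 181000 × cos(40.8°) = 181000 × 0.7570 = 137000 km².
True area of nature reserve: 367000 × cos(29.8°) = 367000 × 0.8678 = 318500 km².
Ratio = 137000 / 318500 ≈ 0.430.

0.430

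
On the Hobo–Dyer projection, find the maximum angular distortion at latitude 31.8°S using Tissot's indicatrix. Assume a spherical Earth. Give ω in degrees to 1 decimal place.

The Hobo–Dyer projection is cylindrical equal-area with φ₀ = 37.5°. For cylindrical equal-area with standard parallel φ₀, h = cos φ / cos φ₀ and k = cos φ₀ / cos φ, so h·k = 1.
At 31.8°: h = 1.071, k = 0.9335; principal scales a = 1.071, b = 0.9335.
sin(ω/2) = (a − b)/(a + b) = 0.1378/2.005 = 0.06873, so ω = 2 arcsin(0.06873) ≈ 7.9°.

7.9°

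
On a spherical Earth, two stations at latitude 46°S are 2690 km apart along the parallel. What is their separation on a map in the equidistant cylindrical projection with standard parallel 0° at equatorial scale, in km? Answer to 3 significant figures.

3870 km

Plate carrée maps x = Rλ, y = Rφ. The meridian scale is h = 1 and the parallel scale is k = 1/cos φ = sec φ.
Along the parallel, k = sec 46° = 1/0.6947 = 1.440.
Map distance = 2690 × 1.440 ≈ 3870 km.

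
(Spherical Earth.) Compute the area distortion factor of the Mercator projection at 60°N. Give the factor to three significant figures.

4.00

Mercator is conformal, so the point scale is isotropic: h = k = sec φ = 1/cos φ.
Areal scale = k² = sec²φ = 1/cos²(60°) = 1/0.5000² = 4.000.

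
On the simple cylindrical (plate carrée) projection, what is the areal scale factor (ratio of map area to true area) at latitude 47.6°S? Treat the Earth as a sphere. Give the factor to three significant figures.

In the plate carrée (x = Rλ, y = Rφ), meridians are true-scale (h = 1) and parallels are stretched by k = sec φ.
Areal scale = h·k = 1 × sec φ; at 47.6°, h = 1.000, k = 1.483, so h·k = 1.483.

1.48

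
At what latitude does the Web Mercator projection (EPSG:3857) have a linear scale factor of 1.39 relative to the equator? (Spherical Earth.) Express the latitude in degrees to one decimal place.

44.0°

Mercator scale is k = sec φ = 1/cos φ.
1/cos φ = 1.39  ⇒  cos φ = 0.7194  ⇒  φ = arccos(0.7194) ≈ 44.0°.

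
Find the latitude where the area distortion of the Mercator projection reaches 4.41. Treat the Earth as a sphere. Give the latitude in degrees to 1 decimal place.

Mercator areal scale is sec²φ.
sec²φ = 4.41  ⇒  cos²φ = 0.2268  ⇒  cos φ = 0.4762.
φ = arccos(0.4762) ≈ 61.6°.

61.6°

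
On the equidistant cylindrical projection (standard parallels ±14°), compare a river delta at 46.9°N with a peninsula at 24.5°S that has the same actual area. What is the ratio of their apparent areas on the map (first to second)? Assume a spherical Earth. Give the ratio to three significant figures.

1.33

The equidistant cylindrical projection with φ₀ = 14° has h = 1 (meridians true) and k = cos φ₀ / cos φ along parallels.
Areal scale at 46.9°: h·k = 1.000 × 1.420 = 1.420.
Areal scale at 24.5°: h·k = 1.000 × 1.066 = 1.066.
Ratio = 1.420/1.066 ≈ 1.33.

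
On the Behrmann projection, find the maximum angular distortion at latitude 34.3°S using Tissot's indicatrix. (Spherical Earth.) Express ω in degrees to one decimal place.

5.4°

The Behrmann projection is cylindrical equal-area with φ₀ = 30°. Cylindrical equal-area (φ₀ = 30°): h = cos φ / cos 30° along meridians, k = cos 30° / cos φ along parallels; h·k = 1.
At 34.3°: h = 0.9539, k = 1.048; principal scales a = 1.048, b = 0.9539.
sin(ω/2) = (a − b)/(a + b) = 0.09444/2.002 = 0.04717, so ω = 2 arcsin(0.04717) ≈ 5.4°.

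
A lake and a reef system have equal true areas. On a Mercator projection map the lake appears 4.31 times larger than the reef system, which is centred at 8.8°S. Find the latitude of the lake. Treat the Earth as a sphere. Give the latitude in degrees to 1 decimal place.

On Mercator, (apparent₁)/(apparent₂) = sec²φ₁ / sec²φ₂ when true areas are equal.
cos²φ₂ / cos²φ₁ = 4.31  ⇒  cos φ₁ = cos 8.8° / √4.31 = 0.9882/2.076 = 0.4760.
φ₁ = arccos(0.4760) ≈ 61.6°.

61.6°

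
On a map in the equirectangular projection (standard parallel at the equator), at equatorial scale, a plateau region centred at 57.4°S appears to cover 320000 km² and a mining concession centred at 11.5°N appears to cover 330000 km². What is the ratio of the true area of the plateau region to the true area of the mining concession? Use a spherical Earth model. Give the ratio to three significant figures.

On the plate carrée, areal scale = h·k = 1 × sec φ, so true area = apparent × cos φ.
True area of plateau region: 320000 × cos(57.4°) = 320000 × 0.5388 = 172400 km².
True area of mining concession: 330000 × cos(11.5°) = 330000 × 0.9799 = 323400 km².
Ratio = 172400 / 323400 ≈ 0.533.

0.533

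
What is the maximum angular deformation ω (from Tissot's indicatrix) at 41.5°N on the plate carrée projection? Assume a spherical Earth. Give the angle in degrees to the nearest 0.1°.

16.5°

In the plate carrée (x = Rλ, y = Rφ), meridians are true-scale (h = 1) and parallels are stretched by k = sec φ.
At 41.5°: h = 1.000, k = 1.335; principal scales a = 1.335, b = 1.000.
sin(ω/2) = (a − b)/(a + b) = 0.3352/2.335 = 0.1435, so ω = 2 arcsin(0.1435) ≈ 16.5°.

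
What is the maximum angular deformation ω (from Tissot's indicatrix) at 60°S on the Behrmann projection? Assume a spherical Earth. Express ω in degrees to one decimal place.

Behrmann is a cylindrical equal-area projection with standard parallels at ±30°. For cylindrical equal-area with standard parallel φ₀, h = cos φ / cos φ₀ and k = cos φ₀ / cos φ, so h·k = 1.
At 60°: h = 0.5774, k = 1.732; principal scales a = 1.732, b = 0.5774.
sin(ω/2) = (a − b)/(a + b) = 1.155/2.309 = 0.5000, so ω = 2 arcsin(0.5000) ≈ 60.0°.

60.0°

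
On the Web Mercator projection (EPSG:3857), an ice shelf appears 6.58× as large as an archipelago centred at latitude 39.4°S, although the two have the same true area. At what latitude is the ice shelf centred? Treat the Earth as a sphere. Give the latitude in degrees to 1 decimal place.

72.5°

On Mercator, (apparent₁)/(apparent₂) = sec²φ₁ / sec²φ₂ when true areas are equal.
cos²φ₂ / cos²φ₁ = 6.58  ⇒  cos φ₁ = cos 39.4° / √6.58 = 0.7727/2.565 = 0.3012.
φ₁ = arccos(0.3012) ≈ 72.5°.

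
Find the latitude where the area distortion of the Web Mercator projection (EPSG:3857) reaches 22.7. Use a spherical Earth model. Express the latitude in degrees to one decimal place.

Mercator areal scale is sec²φ.
sec²φ = 22.7  ⇒  cos²φ = 0.04405  ⇒  cos φ = 0.2099.
φ = arccos(0.2099) ≈ 77.9°.

77.9°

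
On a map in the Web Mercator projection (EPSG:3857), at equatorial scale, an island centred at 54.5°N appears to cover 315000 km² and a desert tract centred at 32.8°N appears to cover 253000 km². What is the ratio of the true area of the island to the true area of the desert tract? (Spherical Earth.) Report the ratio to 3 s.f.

0.594

Mercator's areal exaggeration is sec²φ; hence true area = (apparent area) · cos²φ.
True area of island: 315000 × cos²(54.5°) = 315000 × 0.3372 = 106200 km².
True area of desert tract: 253000 × cos²(32.8°) = 253000 × 0.7066 = 178800 km².
Ratio = 106200 / 178800 ≈ 0.594.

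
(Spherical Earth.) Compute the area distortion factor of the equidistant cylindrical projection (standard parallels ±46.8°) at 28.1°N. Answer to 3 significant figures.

With standard parallel φ₀ = 46.8°, the equirectangular projection gives x = Rλ cos φ₀, y = Rφ, so h = 1 and k = cos 46.8° / cos φ.
Areal scale = h·k = 1 × cos φ₀ / cos φ; at 28.1°, h = 1.000, k = 0.7760, so h·k = 0.7760.

0.776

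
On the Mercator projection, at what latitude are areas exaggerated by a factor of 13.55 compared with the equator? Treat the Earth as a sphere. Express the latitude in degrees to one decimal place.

74.2°

Mercator areal scale is sec²φ.
sec²φ = 13.55  ⇒  cos²φ = 0.07380  ⇒  cos φ = 0.2717.
φ = arccos(0.2717) ≈ 74.2°.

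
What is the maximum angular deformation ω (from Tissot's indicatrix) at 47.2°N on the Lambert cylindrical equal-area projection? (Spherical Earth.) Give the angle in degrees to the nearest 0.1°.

The Lambert cylindrical equal-area projection is the cylindrical equal-area projection with its standard parallel at the equator (φ₀ = 0). A cylindrical equal-area projection with standard parallel φ₀ has meridian scale h = cos φ / cos φ₀ and parallel scale k = cos φ₀ / cos φ (so areas are preserved, h·k = 1).
At 47.2°: h = 0.6794, k = 1.472; principal scales a = 1.472, b = 0.6794.
sin(ω/2) = (a − b)/(a + b) = 0.7924/2.151 = 0.3683, so ω = 2 arcsin(0.3683) ≈ 43.2°.

43.2°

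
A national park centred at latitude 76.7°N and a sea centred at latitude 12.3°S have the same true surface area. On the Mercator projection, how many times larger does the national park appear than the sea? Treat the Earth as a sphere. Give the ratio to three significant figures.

18.0

On Mercator, area is exaggerated by sec²φ = 1/cos²φ.
At 76.7°: sec²(76.7°) = 1/0.2300² = 18.90.
At 12.3°: sec²(12.3°) = 1/0.9770² = 1.048.
Ratio = 18.90/1.048 = cos²(12.3°)/cos²(76.7°) ≈ 18.0.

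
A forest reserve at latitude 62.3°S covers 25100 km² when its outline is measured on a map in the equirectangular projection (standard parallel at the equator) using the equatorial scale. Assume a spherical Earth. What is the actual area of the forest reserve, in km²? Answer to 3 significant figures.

11700 km²

For the equirectangular projection with φ₀ = 0 (plate carrée), h = 1 along meridians and k = sec φ along parallels.
Areal scale = h·k = 1 × sec φ; at 62.3°, h = 1.000, k = 2.151, so h·k = 2.151.
True area = apparent / (areal scale) = 25100 / 2.151 ≈ 11700 km².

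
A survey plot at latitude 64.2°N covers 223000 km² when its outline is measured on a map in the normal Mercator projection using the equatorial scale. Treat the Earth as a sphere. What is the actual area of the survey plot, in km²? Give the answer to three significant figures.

42200 km²

Mercator is conformal, so the point scale is isotropic: h = k = sec φ = 1/cos φ.
Areal scale = k² = sec²φ = 1/cos²(64.2°) = 1/0.4352² = 5.279.
True area = apparent / (areal scale) = 223000 / 5.279 ≈ 42200 km².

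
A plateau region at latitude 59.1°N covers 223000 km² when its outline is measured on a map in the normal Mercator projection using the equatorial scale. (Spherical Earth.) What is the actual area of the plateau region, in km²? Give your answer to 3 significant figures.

The Mercator projection is conformal; its linear scale factor is the same in every direction and equals sec φ = 1/cos φ.
Areal scale = k² = sec²φ = 1/cos²(59.1°) = 1/0.5135² = 3.792.
True area = apparent / (areal scale) = 223000 / 3.792 ≈ 58800 km².

58800 km²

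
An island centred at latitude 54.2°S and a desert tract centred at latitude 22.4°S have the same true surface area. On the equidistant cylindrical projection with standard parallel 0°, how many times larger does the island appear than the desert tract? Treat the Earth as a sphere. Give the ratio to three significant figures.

In the plate carrée (x = Rλ, y = Rφ), meridians are true-scale (h = 1) and parallels are stretched by k = sec φ.
Areal scale at 54.2°: h·k = 1.000 × 1.710 = 1.710.
Areal scale at 22.4°: h·k = 1.000 × 1.082 = 1.082.
Ratio = 1.710/1.082 ≈ 1.58.

1.58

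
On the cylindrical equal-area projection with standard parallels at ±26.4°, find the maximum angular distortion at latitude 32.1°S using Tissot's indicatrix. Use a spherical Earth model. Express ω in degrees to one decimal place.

6.4°

Cylindrical equal-area (φ₀ = 26.4°): h = cos φ / cos 26.4° along meridians, k = cos 26.4° / cos φ along parallels; h·k = 1.
At 32.1°: h = 0.9458, k = 1.057; principal scales a = 1.057, b = 0.9458.
sin(ω/2) = (a − b)/(a + b) = 0.1116/2.003 = 0.05572, so ω = 2 arcsin(0.05572) ≈ 6.4°.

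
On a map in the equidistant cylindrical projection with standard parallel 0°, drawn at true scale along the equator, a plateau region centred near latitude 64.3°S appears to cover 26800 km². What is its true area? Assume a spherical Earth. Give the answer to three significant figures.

11600 km²

For the equirectangular projection with φ₀ = 0 (plate carrée), h = 1 along meridians and k = sec φ along parallels.
Areal scale = h·k = 1 × sec φ; at 64.3°, h = 1.000, k = 2.306, so h·k = 2.306.
True area = apparent / (areal scale) = 26800 / 2.306 ≈ 11600 km².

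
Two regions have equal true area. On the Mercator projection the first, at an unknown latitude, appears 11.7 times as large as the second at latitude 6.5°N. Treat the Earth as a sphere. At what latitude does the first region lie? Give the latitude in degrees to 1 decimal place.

Mercator areal scale is sec²φ, so apparent-area ratio = sec²φ₁ / sec²φ₂ = cos²φ₂ / cos²φ₁.
cos²φ₂ / cos²φ₁ = 11.7  ⇒  cos φ₁ = cos 6.5° / √11.7 = 0.9936/3.421 = 0.2905.
φ₁ = arccos(0.2905) ≈ 73.1°.

73.1°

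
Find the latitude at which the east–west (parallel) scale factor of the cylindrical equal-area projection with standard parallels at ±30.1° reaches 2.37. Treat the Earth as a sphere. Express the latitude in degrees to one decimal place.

For cylindrical equal-area with standard parallel φ₀, h = cos φ / cos φ₀ and k = cos φ₀ / cos φ, so h·k = 1.
k = cos φ₀ / cos φ = 2.37  ⇒  cos φ = cos 30.1° / 2.37 = 0.3650.
φ = arccos(0.3650) ≈ 68.6°.

68.6°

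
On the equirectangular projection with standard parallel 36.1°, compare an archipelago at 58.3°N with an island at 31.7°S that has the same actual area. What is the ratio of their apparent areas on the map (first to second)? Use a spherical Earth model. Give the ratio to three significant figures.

In the equirectangular projection with standard parallel φ₀ = 36.1° (x = Rλ cos φ₀, y = Rφ), meridians are true-scale (h = 1) and the parallel scale is k = cos φ₀ / cos φ.
Areal scale at 58.3°: h·k = 1.000 × 1.538 = 1.538.
Areal scale at 31.7°: h·k = 1.000 × 0.9497 = 0.9497.
Ratio = 1.538/0.9497 ≈ 1.62.

1.62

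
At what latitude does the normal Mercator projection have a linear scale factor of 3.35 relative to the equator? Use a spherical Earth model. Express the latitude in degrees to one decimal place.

Mercator scale is k = sec φ = 1/cos φ.
1/cos φ = 3.35  ⇒  cos φ = 0.2985  ⇒  φ = arccos(0.2985) ≈ 72.6°.

72.6°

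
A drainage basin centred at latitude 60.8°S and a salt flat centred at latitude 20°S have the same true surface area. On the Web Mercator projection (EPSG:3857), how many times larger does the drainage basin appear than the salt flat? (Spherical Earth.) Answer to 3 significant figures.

On Mercator, area is exaggerated by sec²φ = 1/cos²φ.
At 60.8°: sec²(60.8°) = 1/0.4879² = 4.202.
At 20°: sec²(20°) = 1/0.9397² = 1.132.
Ratio = 4.202/1.132 = cos²(20°)/cos²(60.8°) ≈ 3.71.

3.71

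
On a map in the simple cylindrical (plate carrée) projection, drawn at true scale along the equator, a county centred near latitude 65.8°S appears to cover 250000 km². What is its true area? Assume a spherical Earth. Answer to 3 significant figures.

102000 km²

For the equirectangular projection with φ₀ = 0 (plate carrée), h = 1 along meridians and k = sec φ along parallels.
Areal scale = h·k = 1 × sec φ; at 65.8°, h = 1.000, k = 2.439, so h·k = 2.439.
True area = apparent / (areal scale) = 250000 / 2.439 ≈ 102000 km².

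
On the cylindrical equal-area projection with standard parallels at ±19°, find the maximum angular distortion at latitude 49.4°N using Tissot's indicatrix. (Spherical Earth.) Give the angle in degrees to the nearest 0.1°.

41.8°

A cylindrical equal-area projection with standard parallel φ₀ has meridian scale h = cos φ / cos φ₀ and parallel scale k = cos φ₀ / cos φ (so areas are preserved, h·k = 1).
At 49.4°: h = 0.6883, k = 1.453; principal scales a = 1.453, b = 0.6883.
sin(ω/2) = (a − b)/(a + b) = 0.7646/2.141 = 0.3571, so ω = 2 arcsin(0.3571) ≈ 41.8°.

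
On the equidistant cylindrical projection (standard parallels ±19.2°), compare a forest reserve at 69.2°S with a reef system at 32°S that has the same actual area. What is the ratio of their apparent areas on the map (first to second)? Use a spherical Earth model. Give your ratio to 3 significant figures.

With standard parallel φ₀ = 19.2°, the equirectangular projection gives x = Rλ cos φ₀, y = Rφ, so h = 1 and k = cos 19.2° / cos φ.
Areal scale at 69.2°: h·k = 1.000 × 2.659 = 2.659.
Areal scale at 32°: h·k = 1.000 × 1.114 = 1.114.
Ratio = 2.659/1.114 ≈ 2.39.

2.39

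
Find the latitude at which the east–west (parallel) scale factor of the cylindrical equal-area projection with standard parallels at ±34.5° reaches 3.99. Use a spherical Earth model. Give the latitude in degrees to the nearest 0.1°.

78.1°

A cylindrical equal-area projection with standard parallel φ₀ has meridian scale h = cos φ / cos φ₀ and parallel scale k = cos φ₀ / cos φ (so areas are preserved, h·k = 1).
k = cos φ₀ / cos φ = 3.99  ⇒  cos φ = cos 34.5° / 3.99 = 0.2065.
φ = arccos(0.2065) ≈ 78.1°.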